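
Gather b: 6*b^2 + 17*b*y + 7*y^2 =6*b^2 + 17*b*y + 7*y^2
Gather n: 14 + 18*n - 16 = 18*n - 2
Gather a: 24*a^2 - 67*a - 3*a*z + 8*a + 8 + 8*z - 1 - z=24*a^2 + a*(-3*z - 59) + 7*z + 7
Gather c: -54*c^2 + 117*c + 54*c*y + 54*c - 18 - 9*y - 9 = -54*c^2 + c*(54*y + 171) - 9*y - 27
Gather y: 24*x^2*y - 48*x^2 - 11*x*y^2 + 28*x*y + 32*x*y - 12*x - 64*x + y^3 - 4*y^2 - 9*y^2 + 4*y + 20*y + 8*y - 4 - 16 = -48*x^2 - 76*x + y^3 + y^2*(-11*x - 13) + y*(24*x^2 + 60*x + 32) - 20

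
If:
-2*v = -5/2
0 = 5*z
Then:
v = 5/4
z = 0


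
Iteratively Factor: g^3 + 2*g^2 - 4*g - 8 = (g + 2)*(g^2 - 4) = (g - 2)*(g + 2)*(g + 2)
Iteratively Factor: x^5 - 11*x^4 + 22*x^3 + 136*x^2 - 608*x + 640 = (x + 4)*(x^4 - 15*x^3 + 82*x^2 - 192*x + 160) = (x - 2)*(x + 4)*(x^3 - 13*x^2 + 56*x - 80) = (x - 4)*(x - 2)*(x + 4)*(x^2 - 9*x + 20) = (x - 4)^2*(x - 2)*(x + 4)*(x - 5)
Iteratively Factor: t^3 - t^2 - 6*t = (t)*(t^2 - t - 6) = t*(t - 3)*(t + 2)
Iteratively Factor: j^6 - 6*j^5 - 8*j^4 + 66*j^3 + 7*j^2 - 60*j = (j + 1)*(j^5 - 7*j^4 - j^3 + 67*j^2 - 60*j) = j*(j + 1)*(j^4 - 7*j^3 - j^2 + 67*j - 60) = j*(j - 5)*(j + 1)*(j^3 - 2*j^2 - 11*j + 12) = j*(j - 5)*(j - 1)*(j + 1)*(j^2 - j - 12) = j*(j - 5)*(j - 4)*(j - 1)*(j + 1)*(j + 3)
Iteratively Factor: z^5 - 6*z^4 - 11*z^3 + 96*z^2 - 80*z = (z - 4)*(z^4 - 2*z^3 - 19*z^2 + 20*z) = (z - 5)*(z - 4)*(z^3 + 3*z^2 - 4*z) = (z - 5)*(z - 4)*(z - 1)*(z^2 + 4*z) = z*(z - 5)*(z - 4)*(z - 1)*(z + 4)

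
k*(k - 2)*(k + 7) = k^3 + 5*k^2 - 14*k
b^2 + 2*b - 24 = (b - 4)*(b + 6)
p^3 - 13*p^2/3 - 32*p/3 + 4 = (p - 6)*(p - 1/3)*(p + 2)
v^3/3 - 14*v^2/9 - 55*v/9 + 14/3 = (v/3 + 1)*(v - 7)*(v - 2/3)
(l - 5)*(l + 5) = l^2 - 25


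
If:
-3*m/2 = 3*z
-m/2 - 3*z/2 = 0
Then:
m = 0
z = 0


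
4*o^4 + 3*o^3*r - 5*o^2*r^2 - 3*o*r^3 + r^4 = (-4*o + r)*(-o + r)*(o + r)^2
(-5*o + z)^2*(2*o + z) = 50*o^3 + 5*o^2*z - 8*o*z^2 + z^3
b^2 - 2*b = b*(b - 2)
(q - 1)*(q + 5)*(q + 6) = q^3 + 10*q^2 + 19*q - 30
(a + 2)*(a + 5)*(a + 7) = a^3 + 14*a^2 + 59*a + 70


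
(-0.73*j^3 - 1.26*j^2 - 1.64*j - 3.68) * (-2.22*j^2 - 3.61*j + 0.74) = 1.6206*j^5 + 5.4325*j^4 + 7.6492*j^3 + 13.1576*j^2 + 12.0712*j - 2.7232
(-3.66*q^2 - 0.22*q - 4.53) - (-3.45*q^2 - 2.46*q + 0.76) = -0.21*q^2 + 2.24*q - 5.29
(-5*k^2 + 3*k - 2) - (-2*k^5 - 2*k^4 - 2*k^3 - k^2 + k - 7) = 2*k^5 + 2*k^4 + 2*k^3 - 4*k^2 + 2*k + 5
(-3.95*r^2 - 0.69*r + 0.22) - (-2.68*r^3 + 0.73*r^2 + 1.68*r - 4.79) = 2.68*r^3 - 4.68*r^2 - 2.37*r + 5.01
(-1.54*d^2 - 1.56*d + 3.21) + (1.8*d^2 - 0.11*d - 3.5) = 0.26*d^2 - 1.67*d - 0.29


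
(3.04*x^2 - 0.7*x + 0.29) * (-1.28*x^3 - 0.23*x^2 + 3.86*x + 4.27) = -3.8912*x^5 + 0.1968*x^4 + 11.5242*x^3 + 10.2121*x^2 - 1.8696*x + 1.2383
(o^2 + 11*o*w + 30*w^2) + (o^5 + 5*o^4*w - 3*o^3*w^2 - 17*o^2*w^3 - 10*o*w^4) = o^5 + 5*o^4*w - 3*o^3*w^2 - 17*o^2*w^3 + o^2 - 10*o*w^4 + 11*o*w + 30*w^2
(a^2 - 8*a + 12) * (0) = 0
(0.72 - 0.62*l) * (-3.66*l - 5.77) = 2.2692*l^2 + 0.9422*l - 4.1544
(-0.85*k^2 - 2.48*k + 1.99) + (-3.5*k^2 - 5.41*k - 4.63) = -4.35*k^2 - 7.89*k - 2.64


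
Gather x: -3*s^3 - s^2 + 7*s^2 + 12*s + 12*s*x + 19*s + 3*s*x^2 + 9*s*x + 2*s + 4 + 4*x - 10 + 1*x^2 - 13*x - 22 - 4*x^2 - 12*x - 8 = -3*s^3 + 6*s^2 + 33*s + x^2*(3*s - 3) + x*(21*s - 21) - 36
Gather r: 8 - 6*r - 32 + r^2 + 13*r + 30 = r^2 + 7*r + 6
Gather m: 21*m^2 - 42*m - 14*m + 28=21*m^2 - 56*m + 28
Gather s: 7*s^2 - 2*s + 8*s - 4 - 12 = 7*s^2 + 6*s - 16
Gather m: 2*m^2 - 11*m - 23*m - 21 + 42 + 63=2*m^2 - 34*m + 84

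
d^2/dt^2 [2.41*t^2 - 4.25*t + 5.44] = 4.82000000000000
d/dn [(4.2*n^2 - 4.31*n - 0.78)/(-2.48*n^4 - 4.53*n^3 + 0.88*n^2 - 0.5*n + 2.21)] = (20.832*n^5 - 13.0404*n^4 - 46.7862*n^3 - 8.9074*n^2 + 19.9368*n - 9.9151)/(6.1504*n^8 + 22.4688*n^7 + 16.1561*n^6 - 5.4928*n^5 - 5.6572*n^4 - 20.9026*n^3 + 4.1396*n^2 - 2.21*n + 4.8841)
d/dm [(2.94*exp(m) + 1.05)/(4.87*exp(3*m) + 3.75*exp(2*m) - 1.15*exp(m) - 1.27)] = (-(2.94*exp(m) + 1.05)*(14.61*exp(2*m) + 7.5*exp(m) - 1.15) + 14.3178*exp(3*m) + 11.025*exp(2*m) - 3.381*exp(m) - 3.7338)*exp(m)/(4.87*exp(3*m) + 3.75*exp(2*m) - 1.15*exp(m) - 1.27)^2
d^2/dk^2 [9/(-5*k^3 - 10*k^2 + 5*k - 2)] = 90*((3*k + 2)*(5*k^3 + 10*k^2 - 5*k + 2) - 5*(3*k^2 + 4*k - 1)^2)/(5*k^3 + 10*k^2 - 5*k + 2)^3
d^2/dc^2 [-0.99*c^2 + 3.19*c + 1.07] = -1.98000000000000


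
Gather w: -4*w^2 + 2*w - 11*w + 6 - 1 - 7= -4*w^2 - 9*w - 2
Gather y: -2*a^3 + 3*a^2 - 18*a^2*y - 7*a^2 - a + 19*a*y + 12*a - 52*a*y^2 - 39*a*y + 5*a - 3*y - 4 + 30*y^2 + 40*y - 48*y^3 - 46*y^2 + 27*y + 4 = -2*a^3 - 4*a^2 + 16*a - 48*y^3 + y^2*(-52*a - 16) + y*(-18*a^2 - 20*a + 64)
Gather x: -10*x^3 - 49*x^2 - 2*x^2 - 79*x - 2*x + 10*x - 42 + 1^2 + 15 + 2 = -10*x^3 - 51*x^2 - 71*x - 24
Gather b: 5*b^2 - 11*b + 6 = 5*b^2 - 11*b + 6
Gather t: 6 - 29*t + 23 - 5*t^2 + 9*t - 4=-5*t^2 - 20*t + 25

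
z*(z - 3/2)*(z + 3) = z^3 + 3*z^2/2 - 9*z/2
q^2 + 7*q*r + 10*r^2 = (q + 2*r)*(q + 5*r)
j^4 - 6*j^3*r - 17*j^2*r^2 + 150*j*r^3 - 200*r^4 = (j - 5*r)*(j - 4*r)*(j - 2*r)*(j + 5*r)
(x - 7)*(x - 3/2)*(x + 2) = x^3 - 13*x^2/2 - 13*x/2 + 21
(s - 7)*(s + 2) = s^2 - 5*s - 14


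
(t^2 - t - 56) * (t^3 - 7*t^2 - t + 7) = t^5 - 8*t^4 - 50*t^3 + 400*t^2 + 49*t - 392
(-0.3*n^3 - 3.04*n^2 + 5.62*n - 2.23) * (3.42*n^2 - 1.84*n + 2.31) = -1.026*n^5 - 9.8448*n^4 + 24.121*n^3 - 24.9898*n^2 + 17.0854*n - 5.1513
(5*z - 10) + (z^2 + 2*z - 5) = z^2 + 7*z - 15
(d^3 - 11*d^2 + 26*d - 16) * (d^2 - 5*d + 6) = d^5 - 16*d^4 + 87*d^3 - 212*d^2 + 236*d - 96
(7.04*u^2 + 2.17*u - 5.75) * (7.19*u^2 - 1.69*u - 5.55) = 50.6176*u^4 + 3.7047*u^3 - 84.0818*u^2 - 2.326*u + 31.9125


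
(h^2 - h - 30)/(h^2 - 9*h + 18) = (h + 5)/(h - 3)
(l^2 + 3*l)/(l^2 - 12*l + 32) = l*(l + 3)/(l^2 - 12*l + 32)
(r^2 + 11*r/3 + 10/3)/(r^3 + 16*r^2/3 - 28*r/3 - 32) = (3*r + 5)/(3*r^2 + 10*r - 48)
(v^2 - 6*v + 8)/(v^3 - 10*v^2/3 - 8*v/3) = 3*(v - 2)/(v*(3*v + 2))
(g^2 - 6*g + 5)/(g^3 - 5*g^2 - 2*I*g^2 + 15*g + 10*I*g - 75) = (g - 1)/(g^2 - 2*I*g + 15)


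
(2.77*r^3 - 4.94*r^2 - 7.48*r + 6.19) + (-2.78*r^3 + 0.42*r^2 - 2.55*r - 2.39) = -0.00999999999999979*r^3 - 4.52*r^2 - 10.03*r + 3.8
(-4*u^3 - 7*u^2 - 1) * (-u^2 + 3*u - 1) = 4*u^5 - 5*u^4 - 17*u^3 + 8*u^2 - 3*u + 1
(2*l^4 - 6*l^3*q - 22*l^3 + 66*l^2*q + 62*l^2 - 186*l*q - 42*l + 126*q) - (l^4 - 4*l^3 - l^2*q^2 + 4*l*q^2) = l^4 - 6*l^3*q - 18*l^3 + l^2*q^2 + 66*l^2*q + 62*l^2 - 4*l*q^2 - 186*l*q - 42*l + 126*q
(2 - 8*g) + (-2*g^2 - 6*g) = -2*g^2 - 14*g + 2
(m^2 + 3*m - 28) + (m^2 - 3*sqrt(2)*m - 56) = 2*m^2 - 3*sqrt(2)*m + 3*m - 84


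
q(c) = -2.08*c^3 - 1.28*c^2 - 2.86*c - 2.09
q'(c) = -6.24*c^2 - 2.56*c - 2.86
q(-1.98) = 14.70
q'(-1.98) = -22.25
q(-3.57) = 86.45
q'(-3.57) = -73.25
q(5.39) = -380.40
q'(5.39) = -197.94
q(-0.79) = 0.40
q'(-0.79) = -4.73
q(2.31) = -41.17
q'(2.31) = -42.07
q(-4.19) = 140.43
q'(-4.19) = -101.68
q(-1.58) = 7.44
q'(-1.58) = -14.39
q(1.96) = -28.27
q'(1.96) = -31.85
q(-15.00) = 6772.81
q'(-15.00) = -1368.46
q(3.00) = -78.35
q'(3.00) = -66.70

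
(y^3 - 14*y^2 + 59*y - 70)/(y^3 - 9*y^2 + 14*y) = (y - 5)/y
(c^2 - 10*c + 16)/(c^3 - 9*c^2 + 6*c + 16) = 1/(c + 1)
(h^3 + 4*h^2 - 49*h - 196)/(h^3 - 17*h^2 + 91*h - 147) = (h^2 + 11*h + 28)/(h^2 - 10*h + 21)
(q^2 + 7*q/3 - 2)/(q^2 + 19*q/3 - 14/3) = (q + 3)/(q + 7)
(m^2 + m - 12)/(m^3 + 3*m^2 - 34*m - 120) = (m - 3)/(m^2 - m - 30)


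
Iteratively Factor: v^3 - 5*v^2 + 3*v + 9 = (v - 3)*(v^2 - 2*v - 3) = (v - 3)*(v + 1)*(v - 3)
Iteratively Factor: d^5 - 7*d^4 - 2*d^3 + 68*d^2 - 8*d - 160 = (d - 2)*(d^4 - 5*d^3 - 12*d^2 + 44*d + 80) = (d - 2)*(d + 2)*(d^3 - 7*d^2 + 2*d + 40) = (d - 4)*(d - 2)*(d + 2)*(d^2 - 3*d - 10) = (d - 4)*(d - 2)*(d + 2)^2*(d - 5)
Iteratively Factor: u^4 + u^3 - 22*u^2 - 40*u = (u + 4)*(u^3 - 3*u^2 - 10*u) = u*(u + 4)*(u^2 - 3*u - 10) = u*(u - 5)*(u + 4)*(u + 2)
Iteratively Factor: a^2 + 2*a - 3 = (a - 1)*(a + 3)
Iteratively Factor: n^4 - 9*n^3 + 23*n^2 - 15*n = (n - 1)*(n^3 - 8*n^2 + 15*n) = n*(n - 1)*(n^2 - 8*n + 15) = n*(n - 3)*(n - 1)*(n - 5)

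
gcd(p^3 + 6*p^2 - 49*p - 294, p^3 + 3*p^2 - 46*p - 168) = p^2 - p - 42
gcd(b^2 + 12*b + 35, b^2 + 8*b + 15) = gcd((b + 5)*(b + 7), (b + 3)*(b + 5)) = b + 5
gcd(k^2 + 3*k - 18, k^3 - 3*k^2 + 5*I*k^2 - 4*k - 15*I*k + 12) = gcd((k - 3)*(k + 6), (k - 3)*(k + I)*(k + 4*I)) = k - 3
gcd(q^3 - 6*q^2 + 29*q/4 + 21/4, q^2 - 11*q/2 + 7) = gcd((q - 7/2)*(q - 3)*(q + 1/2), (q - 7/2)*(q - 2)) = q - 7/2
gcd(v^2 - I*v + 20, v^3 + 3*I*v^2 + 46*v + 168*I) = v + 4*I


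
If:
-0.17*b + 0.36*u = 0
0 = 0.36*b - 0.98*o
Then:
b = 2.11764705882353*u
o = 0.777911164465786*u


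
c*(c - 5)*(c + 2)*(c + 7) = c^4 + 4*c^3 - 31*c^2 - 70*c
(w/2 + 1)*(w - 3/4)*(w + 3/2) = w^3/2 + 11*w^2/8 + 3*w/16 - 9/8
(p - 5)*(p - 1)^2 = p^3 - 7*p^2 + 11*p - 5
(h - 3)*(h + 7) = h^2 + 4*h - 21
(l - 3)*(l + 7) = l^2 + 4*l - 21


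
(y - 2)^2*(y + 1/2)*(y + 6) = y^4 + 5*y^3/2 - 19*y^2 + 14*y + 12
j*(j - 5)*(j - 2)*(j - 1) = j^4 - 8*j^3 + 17*j^2 - 10*j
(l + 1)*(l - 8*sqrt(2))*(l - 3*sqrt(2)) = l^3 - 11*sqrt(2)*l^2 + l^2 - 11*sqrt(2)*l + 48*l + 48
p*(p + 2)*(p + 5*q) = p^3 + 5*p^2*q + 2*p^2 + 10*p*q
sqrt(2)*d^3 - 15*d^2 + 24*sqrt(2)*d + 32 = (d - 4*sqrt(2))^2*(sqrt(2)*d + 1)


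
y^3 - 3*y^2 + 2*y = y*(y - 2)*(y - 1)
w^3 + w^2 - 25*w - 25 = (w - 5)*(w + 1)*(w + 5)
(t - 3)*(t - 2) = t^2 - 5*t + 6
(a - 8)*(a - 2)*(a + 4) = a^3 - 6*a^2 - 24*a + 64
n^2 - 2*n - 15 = (n - 5)*(n + 3)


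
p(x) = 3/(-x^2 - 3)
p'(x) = 6*x/(-x^2 - 3)^2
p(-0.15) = -0.99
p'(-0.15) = -0.10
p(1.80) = -0.48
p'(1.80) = 0.28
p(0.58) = -0.90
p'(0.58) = 0.31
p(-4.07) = -0.15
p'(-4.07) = -0.06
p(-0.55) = -0.91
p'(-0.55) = -0.30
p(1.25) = -0.66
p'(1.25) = 0.36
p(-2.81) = -0.28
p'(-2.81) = -0.14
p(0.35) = -0.96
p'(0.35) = 0.22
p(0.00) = -1.00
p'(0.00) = 0.00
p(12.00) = -0.02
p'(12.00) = 0.00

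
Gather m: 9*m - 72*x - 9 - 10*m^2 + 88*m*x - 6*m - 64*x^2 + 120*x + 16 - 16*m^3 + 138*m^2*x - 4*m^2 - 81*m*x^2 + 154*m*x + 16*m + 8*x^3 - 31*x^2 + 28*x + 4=-16*m^3 + m^2*(138*x - 14) + m*(-81*x^2 + 242*x + 19) + 8*x^3 - 95*x^2 + 76*x + 11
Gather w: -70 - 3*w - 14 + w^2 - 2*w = w^2 - 5*w - 84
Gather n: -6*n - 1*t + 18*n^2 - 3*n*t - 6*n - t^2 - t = 18*n^2 + n*(-3*t - 12) - t^2 - 2*t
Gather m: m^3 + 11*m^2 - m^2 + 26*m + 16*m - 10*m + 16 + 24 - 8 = m^3 + 10*m^2 + 32*m + 32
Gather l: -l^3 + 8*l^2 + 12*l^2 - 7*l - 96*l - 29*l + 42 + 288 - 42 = -l^3 + 20*l^2 - 132*l + 288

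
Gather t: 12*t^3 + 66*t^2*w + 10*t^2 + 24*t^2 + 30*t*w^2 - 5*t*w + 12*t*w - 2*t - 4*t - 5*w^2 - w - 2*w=12*t^3 + t^2*(66*w + 34) + t*(30*w^2 + 7*w - 6) - 5*w^2 - 3*w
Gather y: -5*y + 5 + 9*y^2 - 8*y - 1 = 9*y^2 - 13*y + 4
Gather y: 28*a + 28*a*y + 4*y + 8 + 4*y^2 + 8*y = 28*a + 4*y^2 + y*(28*a + 12) + 8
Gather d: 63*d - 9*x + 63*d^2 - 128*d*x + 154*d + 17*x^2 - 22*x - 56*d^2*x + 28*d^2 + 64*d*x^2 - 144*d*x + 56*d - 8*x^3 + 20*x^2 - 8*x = d^2*(91 - 56*x) + d*(64*x^2 - 272*x + 273) - 8*x^3 + 37*x^2 - 39*x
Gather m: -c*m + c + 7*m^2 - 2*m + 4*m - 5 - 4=c + 7*m^2 + m*(2 - c) - 9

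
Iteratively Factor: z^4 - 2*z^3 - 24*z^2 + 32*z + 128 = (z - 4)*(z^3 + 2*z^2 - 16*z - 32) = (z - 4)*(z + 4)*(z^2 - 2*z - 8) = (z - 4)*(z + 2)*(z + 4)*(z - 4)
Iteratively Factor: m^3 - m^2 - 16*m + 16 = (m - 4)*(m^2 + 3*m - 4) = (m - 4)*(m + 4)*(m - 1)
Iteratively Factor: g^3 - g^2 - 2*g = (g + 1)*(g^2 - 2*g) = g*(g + 1)*(g - 2)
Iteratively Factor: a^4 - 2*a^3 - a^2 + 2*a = (a)*(a^3 - 2*a^2 - a + 2) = a*(a + 1)*(a^2 - 3*a + 2) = a*(a - 2)*(a + 1)*(a - 1)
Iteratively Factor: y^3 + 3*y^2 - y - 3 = (y + 3)*(y^2 - 1) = (y - 1)*(y + 3)*(y + 1)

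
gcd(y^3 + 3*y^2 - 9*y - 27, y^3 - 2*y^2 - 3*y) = y - 3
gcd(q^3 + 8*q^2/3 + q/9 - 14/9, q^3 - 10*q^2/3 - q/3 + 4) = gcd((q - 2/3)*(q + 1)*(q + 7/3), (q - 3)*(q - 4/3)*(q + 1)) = q + 1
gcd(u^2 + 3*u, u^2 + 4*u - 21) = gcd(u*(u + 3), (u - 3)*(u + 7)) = 1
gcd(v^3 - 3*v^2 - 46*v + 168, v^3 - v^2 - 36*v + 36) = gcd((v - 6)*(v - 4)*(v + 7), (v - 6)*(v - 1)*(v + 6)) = v - 6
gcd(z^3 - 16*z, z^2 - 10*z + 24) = z - 4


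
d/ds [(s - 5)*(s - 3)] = 2*s - 8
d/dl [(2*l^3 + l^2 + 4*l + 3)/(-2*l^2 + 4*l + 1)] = 2*(-2*l^4 + 8*l^3 + 9*l^2 + 7*l - 4)/(4*l^4 - 16*l^3 + 12*l^2 + 8*l + 1)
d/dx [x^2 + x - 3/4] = 2*x + 1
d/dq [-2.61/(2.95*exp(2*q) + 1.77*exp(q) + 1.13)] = (15.399*exp(q) + 4.6197)*exp(q)/(2.95*exp(2*q) + 1.77*exp(q) + 1.13)^2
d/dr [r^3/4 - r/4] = 3*r^2/4 - 1/4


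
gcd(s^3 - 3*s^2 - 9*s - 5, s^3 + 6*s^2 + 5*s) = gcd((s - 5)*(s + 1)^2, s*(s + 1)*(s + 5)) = s + 1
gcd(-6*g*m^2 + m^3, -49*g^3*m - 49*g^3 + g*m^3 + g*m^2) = 1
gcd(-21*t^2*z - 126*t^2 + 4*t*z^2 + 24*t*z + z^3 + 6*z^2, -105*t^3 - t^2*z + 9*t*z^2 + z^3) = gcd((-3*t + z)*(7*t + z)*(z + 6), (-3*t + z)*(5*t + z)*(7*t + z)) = -21*t^2 + 4*t*z + z^2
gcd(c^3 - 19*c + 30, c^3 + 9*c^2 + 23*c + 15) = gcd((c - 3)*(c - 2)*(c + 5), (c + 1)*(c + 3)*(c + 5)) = c + 5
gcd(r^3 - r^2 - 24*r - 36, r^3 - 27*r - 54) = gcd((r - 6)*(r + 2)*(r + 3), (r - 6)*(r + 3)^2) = r^2 - 3*r - 18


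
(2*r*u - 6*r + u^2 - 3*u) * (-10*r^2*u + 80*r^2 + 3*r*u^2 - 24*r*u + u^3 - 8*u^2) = -20*r^3*u^2 + 220*r^3*u - 480*r^3 - 4*r^2*u^3 + 44*r^2*u^2 - 96*r^2*u + 5*r*u^4 - 55*r*u^3 + 120*r*u^2 + u^5 - 11*u^4 + 24*u^3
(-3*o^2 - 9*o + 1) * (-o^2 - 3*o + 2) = 3*o^4 + 18*o^3 + 20*o^2 - 21*o + 2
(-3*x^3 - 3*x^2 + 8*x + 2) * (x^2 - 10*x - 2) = -3*x^5 + 27*x^4 + 44*x^3 - 72*x^2 - 36*x - 4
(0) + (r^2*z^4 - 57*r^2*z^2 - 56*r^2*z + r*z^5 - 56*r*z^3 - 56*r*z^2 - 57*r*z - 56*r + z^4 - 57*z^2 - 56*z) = r^2*z^4 - 57*r^2*z^2 - 56*r^2*z + r*z^5 - 56*r*z^3 - 56*r*z^2 - 57*r*z - 56*r + z^4 - 57*z^2 - 56*z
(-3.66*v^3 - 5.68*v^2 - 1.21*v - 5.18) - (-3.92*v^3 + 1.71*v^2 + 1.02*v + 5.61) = 0.26*v^3 - 7.39*v^2 - 2.23*v - 10.79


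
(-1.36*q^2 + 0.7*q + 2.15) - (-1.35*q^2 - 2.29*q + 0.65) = -0.01*q^2 + 2.99*q + 1.5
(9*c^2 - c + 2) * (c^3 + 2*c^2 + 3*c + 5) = 9*c^5 + 17*c^4 + 27*c^3 + 46*c^2 + c + 10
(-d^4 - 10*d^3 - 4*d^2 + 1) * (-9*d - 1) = 9*d^5 + 91*d^4 + 46*d^3 + 4*d^2 - 9*d - 1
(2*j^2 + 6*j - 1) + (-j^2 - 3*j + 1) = j^2 + 3*j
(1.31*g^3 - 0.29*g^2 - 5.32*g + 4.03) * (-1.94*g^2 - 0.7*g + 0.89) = -2.5414*g^5 - 0.3544*g^4 + 11.6897*g^3 - 4.3523*g^2 - 7.5558*g + 3.5867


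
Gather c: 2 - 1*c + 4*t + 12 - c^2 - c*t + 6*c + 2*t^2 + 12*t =-c^2 + c*(5 - t) + 2*t^2 + 16*t + 14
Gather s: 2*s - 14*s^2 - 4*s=-14*s^2 - 2*s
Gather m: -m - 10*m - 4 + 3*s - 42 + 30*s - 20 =-11*m + 33*s - 66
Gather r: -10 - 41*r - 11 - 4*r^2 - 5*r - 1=-4*r^2 - 46*r - 22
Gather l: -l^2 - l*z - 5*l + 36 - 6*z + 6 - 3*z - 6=-l^2 + l*(-z - 5) - 9*z + 36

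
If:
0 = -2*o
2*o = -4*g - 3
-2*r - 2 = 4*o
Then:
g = -3/4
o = 0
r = -1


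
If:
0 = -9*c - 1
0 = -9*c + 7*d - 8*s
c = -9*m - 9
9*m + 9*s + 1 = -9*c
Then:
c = -1/9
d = 559/567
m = -80/81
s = 80/81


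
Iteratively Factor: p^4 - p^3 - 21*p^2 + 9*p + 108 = (p + 3)*(p^3 - 4*p^2 - 9*p + 36) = (p - 3)*(p + 3)*(p^2 - p - 12) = (p - 4)*(p - 3)*(p + 3)*(p + 3)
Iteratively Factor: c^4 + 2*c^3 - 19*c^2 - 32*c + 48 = (c + 4)*(c^3 - 2*c^2 - 11*c + 12) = (c + 3)*(c + 4)*(c^2 - 5*c + 4) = (c - 4)*(c + 3)*(c + 4)*(c - 1)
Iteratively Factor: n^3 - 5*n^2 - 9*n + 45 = (n - 5)*(n^2 - 9) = (n - 5)*(n + 3)*(n - 3)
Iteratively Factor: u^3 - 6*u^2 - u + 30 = (u + 2)*(u^2 - 8*u + 15) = (u - 5)*(u + 2)*(u - 3)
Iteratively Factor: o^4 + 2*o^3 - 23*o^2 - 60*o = (o + 4)*(o^3 - 2*o^2 - 15*o) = (o + 3)*(o + 4)*(o^2 - 5*o) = o*(o + 3)*(o + 4)*(o - 5)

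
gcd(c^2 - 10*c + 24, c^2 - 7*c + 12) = c - 4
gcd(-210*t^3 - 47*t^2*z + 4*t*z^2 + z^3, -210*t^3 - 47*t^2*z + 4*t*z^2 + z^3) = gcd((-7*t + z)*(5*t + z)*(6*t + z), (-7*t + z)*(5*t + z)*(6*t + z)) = -210*t^3 - 47*t^2*z + 4*t*z^2 + z^3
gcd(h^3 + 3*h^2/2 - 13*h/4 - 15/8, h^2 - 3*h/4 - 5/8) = h + 1/2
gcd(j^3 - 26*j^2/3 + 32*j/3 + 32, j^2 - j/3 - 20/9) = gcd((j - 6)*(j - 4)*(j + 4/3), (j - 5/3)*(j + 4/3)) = j + 4/3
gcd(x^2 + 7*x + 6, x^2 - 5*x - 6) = x + 1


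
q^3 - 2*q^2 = q^2*(q - 2)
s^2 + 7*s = s*(s + 7)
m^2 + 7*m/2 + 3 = (m + 3/2)*(m + 2)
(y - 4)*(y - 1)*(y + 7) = y^3 + 2*y^2 - 31*y + 28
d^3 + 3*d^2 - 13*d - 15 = (d - 3)*(d + 1)*(d + 5)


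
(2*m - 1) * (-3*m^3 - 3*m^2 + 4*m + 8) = -6*m^4 - 3*m^3 + 11*m^2 + 12*m - 8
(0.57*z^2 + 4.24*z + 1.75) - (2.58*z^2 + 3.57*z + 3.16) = -2.01*z^2 + 0.67*z - 1.41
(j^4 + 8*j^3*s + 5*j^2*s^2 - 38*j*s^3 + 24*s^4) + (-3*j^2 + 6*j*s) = j^4 + 8*j^3*s + 5*j^2*s^2 - 3*j^2 - 38*j*s^3 + 6*j*s + 24*s^4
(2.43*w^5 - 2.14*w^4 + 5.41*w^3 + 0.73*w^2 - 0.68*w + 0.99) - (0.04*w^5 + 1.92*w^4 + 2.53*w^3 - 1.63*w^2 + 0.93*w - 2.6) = 2.39*w^5 - 4.06*w^4 + 2.88*w^3 + 2.36*w^2 - 1.61*w + 3.59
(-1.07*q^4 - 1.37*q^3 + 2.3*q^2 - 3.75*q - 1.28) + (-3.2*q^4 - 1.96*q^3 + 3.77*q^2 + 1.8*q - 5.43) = -4.27*q^4 - 3.33*q^3 + 6.07*q^2 - 1.95*q - 6.71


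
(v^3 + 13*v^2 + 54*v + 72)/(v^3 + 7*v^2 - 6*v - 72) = (v + 3)/(v - 3)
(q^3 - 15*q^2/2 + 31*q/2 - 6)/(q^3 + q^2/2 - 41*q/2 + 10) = (q - 3)/(q + 5)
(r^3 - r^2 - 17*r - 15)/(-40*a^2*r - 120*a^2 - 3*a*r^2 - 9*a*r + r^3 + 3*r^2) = (r^2 - 4*r - 5)/(-40*a^2 - 3*a*r + r^2)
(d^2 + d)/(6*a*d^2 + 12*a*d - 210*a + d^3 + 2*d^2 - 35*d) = d*(d + 1)/(6*a*d^2 + 12*a*d - 210*a + d^3 + 2*d^2 - 35*d)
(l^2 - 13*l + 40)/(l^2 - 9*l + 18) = (l^2 - 13*l + 40)/(l^2 - 9*l + 18)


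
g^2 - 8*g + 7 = (g - 7)*(g - 1)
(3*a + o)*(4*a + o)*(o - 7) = 12*a^2*o - 84*a^2 + 7*a*o^2 - 49*a*o + o^3 - 7*o^2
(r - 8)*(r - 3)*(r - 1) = r^3 - 12*r^2 + 35*r - 24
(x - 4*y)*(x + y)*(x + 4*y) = x^3 + x^2*y - 16*x*y^2 - 16*y^3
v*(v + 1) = v^2 + v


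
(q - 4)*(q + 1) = q^2 - 3*q - 4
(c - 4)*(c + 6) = c^2 + 2*c - 24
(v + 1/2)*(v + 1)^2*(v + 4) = v^4 + 13*v^3/2 + 12*v^2 + 17*v/2 + 2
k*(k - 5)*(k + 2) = k^3 - 3*k^2 - 10*k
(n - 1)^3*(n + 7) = n^4 + 4*n^3 - 18*n^2 + 20*n - 7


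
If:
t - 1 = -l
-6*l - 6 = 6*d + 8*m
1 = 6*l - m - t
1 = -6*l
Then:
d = 61/18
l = -1/6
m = -19/6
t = 7/6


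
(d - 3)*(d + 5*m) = d^2 + 5*d*m - 3*d - 15*m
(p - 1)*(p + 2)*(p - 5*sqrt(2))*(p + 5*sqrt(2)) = p^4 + p^3 - 52*p^2 - 50*p + 100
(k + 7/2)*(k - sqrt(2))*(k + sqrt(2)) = k^3 + 7*k^2/2 - 2*k - 7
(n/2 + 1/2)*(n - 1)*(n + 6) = n^3/2 + 3*n^2 - n/2 - 3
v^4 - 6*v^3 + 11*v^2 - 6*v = v*(v - 3)*(v - 2)*(v - 1)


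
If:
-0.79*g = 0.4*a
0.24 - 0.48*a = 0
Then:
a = 0.50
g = -0.25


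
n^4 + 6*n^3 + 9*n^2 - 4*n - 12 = (n - 1)*(n + 2)^2*(n + 3)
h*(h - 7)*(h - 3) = h^3 - 10*h^2 + 21*h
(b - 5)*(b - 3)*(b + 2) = b^3 - 6*b^2 - b + 30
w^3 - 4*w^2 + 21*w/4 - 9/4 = (w - 3/2)^2*(w - 1)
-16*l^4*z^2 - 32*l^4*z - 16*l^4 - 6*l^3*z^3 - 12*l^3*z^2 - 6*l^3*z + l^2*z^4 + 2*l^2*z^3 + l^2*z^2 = (-8*l + z)*(2*l + z)*(l*z + l)^2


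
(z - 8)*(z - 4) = z^2 - 12*z + 32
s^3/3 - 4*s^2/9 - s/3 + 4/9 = (s/3 + 1/3)*(s - 4/3)*(s - 1)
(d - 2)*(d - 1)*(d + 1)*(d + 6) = d^4 + 4*d^3 - 13*d^2 - 4*d + 12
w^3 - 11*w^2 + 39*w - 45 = (w - 5)*(w - 3)^2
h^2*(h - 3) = h^3 - 3*h^2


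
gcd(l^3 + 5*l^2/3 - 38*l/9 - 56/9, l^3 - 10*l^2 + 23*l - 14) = l - 2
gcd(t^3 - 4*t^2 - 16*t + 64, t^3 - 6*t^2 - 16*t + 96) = t^2 - 16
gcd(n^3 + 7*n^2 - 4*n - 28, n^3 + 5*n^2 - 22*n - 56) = n^2 + 9*n + 14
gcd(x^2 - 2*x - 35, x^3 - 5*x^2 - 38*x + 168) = x - 7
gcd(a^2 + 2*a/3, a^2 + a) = a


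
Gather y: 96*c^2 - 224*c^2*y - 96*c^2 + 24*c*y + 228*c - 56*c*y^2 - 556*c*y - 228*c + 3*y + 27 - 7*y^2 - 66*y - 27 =y^2*(-56*c - 7) + y*(-224*c^2 - 532*c - 63)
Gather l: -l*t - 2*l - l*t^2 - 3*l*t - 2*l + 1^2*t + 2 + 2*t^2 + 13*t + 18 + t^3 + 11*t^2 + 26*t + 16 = l*(-t^2 - 4*t - 4) + t^3 + 13*t^2 + 40*t + 36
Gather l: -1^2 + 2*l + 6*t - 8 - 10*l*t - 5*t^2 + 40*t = l*(2 - 10*t) - 5*t^2 + 46*t - 9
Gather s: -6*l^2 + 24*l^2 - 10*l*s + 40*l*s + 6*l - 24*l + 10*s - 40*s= 18*l^2 - 18*l + s*(30*l - 30)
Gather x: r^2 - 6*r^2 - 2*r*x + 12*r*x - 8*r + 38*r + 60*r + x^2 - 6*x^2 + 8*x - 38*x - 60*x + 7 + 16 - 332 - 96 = -5*r^2 + 90*r - 5*x^2 + x*(10*r - 90) - 405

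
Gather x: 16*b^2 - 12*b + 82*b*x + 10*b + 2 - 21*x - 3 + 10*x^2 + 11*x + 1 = 16*b^2 - 2*b + 10*x^2 + x*(82*b - 10)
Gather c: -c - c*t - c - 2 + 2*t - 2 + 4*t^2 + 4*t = c*(-t - 2) + 4*t^2 + 6*t - 4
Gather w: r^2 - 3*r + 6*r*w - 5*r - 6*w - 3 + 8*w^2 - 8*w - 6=r^2 - 8*r + 8*w^2 + w*(6*r - 14) - 9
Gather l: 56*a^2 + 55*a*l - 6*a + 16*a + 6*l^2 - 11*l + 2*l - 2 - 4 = 56*a^2 + 10*a + 6*l^2 + l*(55*a - 9) - 6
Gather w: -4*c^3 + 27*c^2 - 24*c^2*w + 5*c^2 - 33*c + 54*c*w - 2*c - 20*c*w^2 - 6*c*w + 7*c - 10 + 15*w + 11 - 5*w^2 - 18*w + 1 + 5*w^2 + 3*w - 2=-4*c^3 + 32*c^2 - 20*c*w^2 - 28*c + w*(-24*c^2 + 48*c)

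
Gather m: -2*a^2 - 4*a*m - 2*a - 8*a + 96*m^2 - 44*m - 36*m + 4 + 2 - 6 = -2*a^2 - 10*a + 96*m^2 + m*(-4*a - 80)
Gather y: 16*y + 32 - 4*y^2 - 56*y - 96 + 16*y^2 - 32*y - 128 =12*y^2 - 72*y - 192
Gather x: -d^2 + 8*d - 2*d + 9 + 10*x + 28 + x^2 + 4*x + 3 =-d^2 + 6*d + x^2 + 14*x + 40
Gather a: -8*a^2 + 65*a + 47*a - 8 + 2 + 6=-8*a^2 + 112*a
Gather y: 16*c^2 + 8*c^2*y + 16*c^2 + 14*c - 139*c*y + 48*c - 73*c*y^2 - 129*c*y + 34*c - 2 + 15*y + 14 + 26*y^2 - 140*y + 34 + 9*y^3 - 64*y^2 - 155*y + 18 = 32*c^2 + 96*c + 9*y^3 + y^2*(-73*c - 38) + y*(8*c^2 - 268*c - 280) + 64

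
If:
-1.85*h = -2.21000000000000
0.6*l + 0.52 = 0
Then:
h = 1.19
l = -0.87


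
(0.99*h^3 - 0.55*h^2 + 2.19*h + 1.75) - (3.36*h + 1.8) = 0.99*h^3 - 0.55*h^2 - 1.17*h - 0.05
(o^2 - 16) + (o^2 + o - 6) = 2*o^2 + o - 22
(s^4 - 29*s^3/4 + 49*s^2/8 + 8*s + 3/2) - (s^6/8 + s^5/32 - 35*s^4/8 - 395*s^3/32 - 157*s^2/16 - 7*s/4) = -s^6/8 - s^5/32 + 43*s^4/8 + 163*s^3/32 + 255*s^2/16 + 39*s/4 + 3/2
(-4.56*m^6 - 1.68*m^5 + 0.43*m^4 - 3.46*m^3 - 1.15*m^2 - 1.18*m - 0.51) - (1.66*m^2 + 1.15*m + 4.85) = -4.56*m^6 - 1.68*m^5 + 0.43*m^4 - 3.46*m^3 - 2.81*m^2 - 2.33*m - 5.36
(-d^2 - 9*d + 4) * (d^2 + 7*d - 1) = -d^4 - 16*d^3 - 58*d^2 + 37*d - 4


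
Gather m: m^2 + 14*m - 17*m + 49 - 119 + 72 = m^2 - 3*m + 2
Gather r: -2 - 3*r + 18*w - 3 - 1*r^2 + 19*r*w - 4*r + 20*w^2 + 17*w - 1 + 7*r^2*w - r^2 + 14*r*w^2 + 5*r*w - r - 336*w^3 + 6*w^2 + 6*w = r^2*(7*w - 2) + r*(14*w^2 + 24*w - 8) - 336*w^3 + 26*w^2 + 41*w - 6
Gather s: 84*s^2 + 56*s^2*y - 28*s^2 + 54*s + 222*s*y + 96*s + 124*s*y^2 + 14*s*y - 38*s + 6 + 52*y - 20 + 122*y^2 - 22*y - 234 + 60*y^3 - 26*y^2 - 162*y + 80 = s^2*(56*y + 56) + s*(124*y^2 + 236*y + 112) + 60*y^3 + 96*y^2 - 132*y - 168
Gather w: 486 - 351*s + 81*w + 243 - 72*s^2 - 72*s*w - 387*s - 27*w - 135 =-72*s^2 - 738*s + w*(54 - 72*s) + 594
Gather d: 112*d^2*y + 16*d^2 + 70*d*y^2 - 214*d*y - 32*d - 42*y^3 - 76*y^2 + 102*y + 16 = d^2*(112*y + 16) + d*(70*y^2 - 214*y - 32) - 42*y^3 - 76*y^2 + 102*y + 16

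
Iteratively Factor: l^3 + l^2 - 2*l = (l)*(l^2 + l - 2) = l*(l + 2)*(l - 1)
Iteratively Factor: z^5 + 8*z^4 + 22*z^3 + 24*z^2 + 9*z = (z)*(z^4 + 8*z^3 + 22*z^2 + 24*z + 9) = z*(z + 1)*(z^3 + 7*z^2 + 15*z + 9) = z*(z + 1)^2*(z^2 + 6*z + 9) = z*(z + 1)^2*(z + 3)*(z + 3)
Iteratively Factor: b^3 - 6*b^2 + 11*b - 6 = (b - 3)*(b^2 - 3*b + 2) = (b - 3)*(b - 1)*(b - 2)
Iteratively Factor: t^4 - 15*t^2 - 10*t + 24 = (t + 3)*(t^3 - 3*t^2 - 6*t + 8) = (t + 2)*(t + 3)*(t^2 - 5*t + 4) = (t - 1)*(t + 2)*(t + 3)*(t - 4)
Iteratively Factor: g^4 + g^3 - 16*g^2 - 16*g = (g + 1)*(g^3 - 16*g) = (g + 1)*(g + 4)*(g^2 - 4*g) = (g - 4)*(g + 1)*(g + 4)*(g)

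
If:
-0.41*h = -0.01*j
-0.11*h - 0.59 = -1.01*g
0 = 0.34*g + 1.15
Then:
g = -3.38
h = -36.42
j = -1493.21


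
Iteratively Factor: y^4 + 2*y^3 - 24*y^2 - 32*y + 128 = (y - 4)*(y^3 + 6*y^2 - 32) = (y - 4)*(y - 2)*(y^2 + 8*y + 16) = (y - 4)*(y - 2)*(y + 4)*(y + 4)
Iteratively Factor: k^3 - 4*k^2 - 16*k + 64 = (k + 4)*(k^2 - 8*k + 16) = (k - 4)*(k + 4)*(k - 4)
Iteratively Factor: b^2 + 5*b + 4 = (b + 4)*(b + 1)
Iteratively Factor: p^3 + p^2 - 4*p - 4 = (p + 1)*(p^2 - 4) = (p + 1)*(p + 2)*(p - 2)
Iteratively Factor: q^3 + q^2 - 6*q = (q)*(q^2 + q - 6) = q*(q - 2)*(q + 3)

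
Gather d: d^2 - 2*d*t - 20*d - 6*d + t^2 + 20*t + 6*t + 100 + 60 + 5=d^2 + d*(-2*t - 26) + t^2 + 26*t + 165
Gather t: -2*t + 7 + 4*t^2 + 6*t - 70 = 4*t^2 + 4*t - 63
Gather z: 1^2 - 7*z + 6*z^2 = 6*z^2 - 7*z + 1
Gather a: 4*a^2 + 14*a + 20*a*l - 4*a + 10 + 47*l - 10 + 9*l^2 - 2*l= 4*a^2 + a*(20*l + 10) + 9*l^2 + 45*l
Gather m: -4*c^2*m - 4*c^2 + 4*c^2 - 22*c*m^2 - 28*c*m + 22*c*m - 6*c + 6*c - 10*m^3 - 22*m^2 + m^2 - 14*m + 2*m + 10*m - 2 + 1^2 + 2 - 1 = -10*m^3 + m^2*(-22*c - 21) + m*(-4*c^2 - 6*c - 2)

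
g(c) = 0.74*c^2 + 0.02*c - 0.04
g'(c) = 1.48*c + 0.02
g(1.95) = 2.81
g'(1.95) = 2.91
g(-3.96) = 11.49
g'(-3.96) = -5.84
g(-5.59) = 22.97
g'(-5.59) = -8.25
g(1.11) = 0.89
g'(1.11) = 1.66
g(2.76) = 5.65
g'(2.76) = 4.10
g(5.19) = 20.00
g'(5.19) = 7.70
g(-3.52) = 9.06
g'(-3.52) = -5.19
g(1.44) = 1.52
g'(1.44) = 2.15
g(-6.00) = 26.48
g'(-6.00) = -8.86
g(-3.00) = 6.56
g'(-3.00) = -4.42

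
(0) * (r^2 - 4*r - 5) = 0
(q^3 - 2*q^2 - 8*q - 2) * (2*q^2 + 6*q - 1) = 2*q^5 + 2*q^4 - 29*q^3 - 50*q^2 - 4*q + 2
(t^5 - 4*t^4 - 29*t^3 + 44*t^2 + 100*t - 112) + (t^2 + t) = t^5 - 4*t^4 - 29*t^3 + 45*t^2 + 101*t - 112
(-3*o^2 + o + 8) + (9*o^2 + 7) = 6*o^2 + o + 15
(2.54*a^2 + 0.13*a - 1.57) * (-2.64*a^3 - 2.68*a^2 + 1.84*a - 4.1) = -6.7056*a^5 - 7.1504*a^4 + 8.47*a^3 - 5.9672*a^2 - 3.4218*a + 6.437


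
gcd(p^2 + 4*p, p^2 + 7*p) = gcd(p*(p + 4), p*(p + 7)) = p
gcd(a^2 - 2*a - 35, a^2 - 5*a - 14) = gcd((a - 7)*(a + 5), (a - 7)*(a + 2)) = a - 7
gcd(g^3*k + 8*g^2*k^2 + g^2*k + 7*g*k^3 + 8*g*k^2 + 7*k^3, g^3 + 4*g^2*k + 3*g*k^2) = g + k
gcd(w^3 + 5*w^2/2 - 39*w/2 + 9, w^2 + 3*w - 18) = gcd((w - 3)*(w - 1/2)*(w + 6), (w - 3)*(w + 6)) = w^2 + 3*w - 18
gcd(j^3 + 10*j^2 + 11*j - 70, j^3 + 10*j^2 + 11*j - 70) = j^3 + 10*j^2 + 11*j - 70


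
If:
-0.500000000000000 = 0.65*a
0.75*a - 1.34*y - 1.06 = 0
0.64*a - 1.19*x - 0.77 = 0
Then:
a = -0.77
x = -1.06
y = -1.22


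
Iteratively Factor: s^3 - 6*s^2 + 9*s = (s - 3)*(s^2 - 3*s) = (s - 3)^2*(s)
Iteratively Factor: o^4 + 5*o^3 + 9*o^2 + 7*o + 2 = (o + 1)*(o^3 + 4*o^2 + 5*o + 2) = (o + 1)^2*(o^2 + 3*o + 2) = (o + 1)^2*(o + 2)*(o + 1)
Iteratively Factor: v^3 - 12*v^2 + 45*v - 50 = (v - 5)*(v^2 - 7*v + 10) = (v - 5)^2*(v - 2)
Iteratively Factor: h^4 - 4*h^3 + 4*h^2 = (h - 2)*(h^3 - 2*h^2) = h*(h - 2)*(h^2 - 2*h) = h*(h - 2)^2*(h)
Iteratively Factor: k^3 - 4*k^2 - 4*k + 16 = (k + 2)*(k^2 - 6*k + 8) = (k - 2)*(k + 2)*(k - 4)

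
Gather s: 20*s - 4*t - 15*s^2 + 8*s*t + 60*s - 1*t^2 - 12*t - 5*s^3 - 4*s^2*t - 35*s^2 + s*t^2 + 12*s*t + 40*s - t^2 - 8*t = -5*s^3 + s^2*(-4*t - 50) + s*(t^2 + 20*t + 120) - 2*t^2 - 24*t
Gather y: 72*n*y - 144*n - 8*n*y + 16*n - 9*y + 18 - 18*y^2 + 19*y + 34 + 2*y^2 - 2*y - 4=-128*n - 16*y^2 + y*(64*n + 8) + 48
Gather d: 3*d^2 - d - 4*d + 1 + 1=3*d^2 - 5*d + 2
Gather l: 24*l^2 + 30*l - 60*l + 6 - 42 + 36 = 24*l^2 - 30*l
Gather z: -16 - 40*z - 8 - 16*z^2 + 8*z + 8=-16*z^2 - 32*z - 16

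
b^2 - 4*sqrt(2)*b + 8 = (b - 2*sqrt(2))^2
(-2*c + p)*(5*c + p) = -10*c^2 + 3*c*p + p^2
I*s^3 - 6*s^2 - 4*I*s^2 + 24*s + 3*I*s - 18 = (s - 3)*(s + 6*I)*(I*s - I)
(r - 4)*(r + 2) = r^2 - 2*r - 8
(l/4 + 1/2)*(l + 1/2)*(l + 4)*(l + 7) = l^4/4 + 27*l^3/8 + 113*l^2/8 + 81*l/4 + 7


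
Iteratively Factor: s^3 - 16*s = (s)*(s^2 - 16) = s*(s - 4)*(s + 4)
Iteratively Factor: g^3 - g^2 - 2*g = (g - 2)*(g^2 + g) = (g - 2)*(g + 1)*(g)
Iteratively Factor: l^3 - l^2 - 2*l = (l)*(l^2 - l - 2) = l*(l - 2)*(l + 1)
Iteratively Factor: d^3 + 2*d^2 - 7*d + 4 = (d - 1)*(d^2 + 3*d - 4) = (d - 1)*(d + 4)*(d - 1)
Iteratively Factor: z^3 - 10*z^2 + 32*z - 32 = (z - 2)*(z^2 - 8*z + 16) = (z - 4)*(z - 2)*(z - 4)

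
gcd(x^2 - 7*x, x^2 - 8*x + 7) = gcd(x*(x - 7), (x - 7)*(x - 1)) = x - 7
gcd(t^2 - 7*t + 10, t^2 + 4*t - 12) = t - 2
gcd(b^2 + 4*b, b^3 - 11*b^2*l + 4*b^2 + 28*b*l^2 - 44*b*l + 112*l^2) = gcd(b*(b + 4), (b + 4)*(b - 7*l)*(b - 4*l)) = b + 4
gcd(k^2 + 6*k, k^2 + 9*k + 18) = k + 6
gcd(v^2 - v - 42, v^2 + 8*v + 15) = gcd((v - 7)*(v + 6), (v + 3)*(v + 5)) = 1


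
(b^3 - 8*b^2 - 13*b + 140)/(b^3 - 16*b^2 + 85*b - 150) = (b^2 - 3*b - 28)/(b^2 - 11*b + 30)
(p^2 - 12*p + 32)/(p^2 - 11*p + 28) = (p - 8)/(p - 7)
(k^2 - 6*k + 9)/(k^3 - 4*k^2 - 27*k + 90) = (k - 3)/(k^2 - k - 30)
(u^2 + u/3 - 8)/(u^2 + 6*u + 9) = (u - 8/3)/(u + 3)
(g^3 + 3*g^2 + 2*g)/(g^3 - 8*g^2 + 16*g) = (g^2 + 3*g + 2)/(g^2 - 8*g + 16)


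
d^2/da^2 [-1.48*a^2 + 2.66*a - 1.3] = -2.96000000000000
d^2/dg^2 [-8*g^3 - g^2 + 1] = -48*g - 2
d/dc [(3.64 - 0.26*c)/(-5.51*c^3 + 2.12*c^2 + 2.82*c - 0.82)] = (-2.8652*c^3 + 60.7204*c^2 - 15.4336*c - 10.0516)/(30.3601*c^6 - 23.3624*c^5 - 26.582*c^4 + 20.9932*c^3 + 4.4756*c^2 - 4.6248*c + 0.6724)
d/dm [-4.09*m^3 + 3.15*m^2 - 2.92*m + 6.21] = -12.27*m^2 + 6.3*m - 2.92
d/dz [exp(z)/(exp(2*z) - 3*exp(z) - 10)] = (-exp(2*z) - 10)*exp(z)/(exp(4*z) - 6*exp(3*z) - 11*exp(2*z) + 60*exp(z) + 100)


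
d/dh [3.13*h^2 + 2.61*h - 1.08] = 6.26*h + 2.61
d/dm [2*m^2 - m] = 4*m - 1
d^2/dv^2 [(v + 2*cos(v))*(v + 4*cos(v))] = -6*v*cos(v) + 32*sin(v)^2 - 12*sin(v) - 14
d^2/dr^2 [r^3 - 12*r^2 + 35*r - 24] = 6*r - 24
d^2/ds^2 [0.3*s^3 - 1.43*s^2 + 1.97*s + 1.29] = 1.8*s - 2.86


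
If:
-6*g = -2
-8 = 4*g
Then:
No Solution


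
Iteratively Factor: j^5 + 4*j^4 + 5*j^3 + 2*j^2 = (j + 2)*(j^4 + 2*j^3 + j^2) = (j + 1)*(j + 2)*(j^3 + j^2) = j*(j + 1)*(j + 2)*(j^2 + j) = j^2*(j + 1)*(j + 2)*(j + 1)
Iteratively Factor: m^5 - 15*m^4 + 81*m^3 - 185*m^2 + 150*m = (m - 5)*(m^4 - 10*m^3 + 31*m^2 - 30*m) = (m - 5)*(m - 3)*(m^3 - 7*m^2 + 10*m) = (m - 5)^2*(m - 3)*(m^2 - 2*m) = m*(m - 5)^2*(m - 3)*(m - 2)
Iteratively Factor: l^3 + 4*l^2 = (l + 4)*(l^2) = l*(l + 4)*(l)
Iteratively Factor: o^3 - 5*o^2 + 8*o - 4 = (o - 2)*(o^2 - 3*o + 2) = (o - 2)*(o - 1)*(o - 2)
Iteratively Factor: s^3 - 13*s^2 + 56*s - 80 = (s - 5)*(s^2 - 8*s + 16) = (s - 5)*(s - 4)*(s - 4)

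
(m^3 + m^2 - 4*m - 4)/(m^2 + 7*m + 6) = (m^2 - 4)/(m + 6)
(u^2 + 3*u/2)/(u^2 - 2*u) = (u + 3/2)/(u - 2)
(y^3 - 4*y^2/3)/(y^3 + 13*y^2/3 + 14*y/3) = y*(3*y - 4)/(3*y^2 + 13*y + 14)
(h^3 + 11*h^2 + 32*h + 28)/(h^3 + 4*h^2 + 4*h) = (h + 7)/h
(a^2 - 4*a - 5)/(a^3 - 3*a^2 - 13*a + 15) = (a + 1)/(a^2 + 2*a - 3)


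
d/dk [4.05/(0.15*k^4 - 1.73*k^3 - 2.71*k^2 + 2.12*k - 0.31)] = (-2.43*k^3 + 21.0195*k^2 + 21.951*k - 8.586)/(-0.15*k^4 + 1.73*k^3 + 2.71*k^2 - 2.12*k + 0.31)^2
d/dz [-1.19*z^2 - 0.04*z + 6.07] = -2.38*z - 0.04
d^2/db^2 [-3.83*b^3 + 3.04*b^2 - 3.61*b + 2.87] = 6.08 - 22.98*b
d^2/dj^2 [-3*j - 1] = 0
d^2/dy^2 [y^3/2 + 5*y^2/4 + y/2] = 3*y + 5/2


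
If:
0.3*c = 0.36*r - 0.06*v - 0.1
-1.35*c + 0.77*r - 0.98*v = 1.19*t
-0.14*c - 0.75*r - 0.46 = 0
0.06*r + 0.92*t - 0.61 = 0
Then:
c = -0.88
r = -0.45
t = 0.69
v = 0.01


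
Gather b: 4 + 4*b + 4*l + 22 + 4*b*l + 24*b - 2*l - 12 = b*(4*l + 28) + 2*l + 14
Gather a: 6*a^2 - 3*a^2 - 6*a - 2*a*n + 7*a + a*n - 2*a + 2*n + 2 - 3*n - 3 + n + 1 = 3*a^2 + a*(-n - 1)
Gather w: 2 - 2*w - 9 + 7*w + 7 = 5*w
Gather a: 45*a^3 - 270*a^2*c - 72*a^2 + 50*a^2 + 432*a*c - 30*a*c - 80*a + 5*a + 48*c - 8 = 45*a^3 + a^2*(-270*c - 22) + a*(402*c - 75) + 48*c - 8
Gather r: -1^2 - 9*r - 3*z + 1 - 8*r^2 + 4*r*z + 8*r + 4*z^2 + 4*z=-8*r^2 + r*(4*z - 1) + 4*z^2 + z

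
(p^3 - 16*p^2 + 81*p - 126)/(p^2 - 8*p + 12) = (p^2 - 10*p + 21)/(p - 2)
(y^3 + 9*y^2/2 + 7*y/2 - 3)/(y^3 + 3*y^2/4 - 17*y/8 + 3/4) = 4*(y + 3)/(4*y - 3)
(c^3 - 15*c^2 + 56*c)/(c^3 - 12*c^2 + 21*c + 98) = c*(c - 8)/(c^2 - 5*c - 14)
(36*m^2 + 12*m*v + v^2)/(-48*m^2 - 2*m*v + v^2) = (6*m + v)/(-8*m + v)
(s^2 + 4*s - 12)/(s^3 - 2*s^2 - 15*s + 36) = (s^2 + 4*s - 12)/(s^3 - 2*s^2 - 15*s + 36)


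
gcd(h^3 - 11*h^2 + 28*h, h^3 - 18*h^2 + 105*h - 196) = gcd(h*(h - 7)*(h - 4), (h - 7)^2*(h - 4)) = h^2 - 11*h + 28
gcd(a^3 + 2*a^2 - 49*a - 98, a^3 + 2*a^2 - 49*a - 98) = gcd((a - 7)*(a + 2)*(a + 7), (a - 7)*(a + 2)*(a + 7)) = a^3 + 2*a^2 - 49*a - 98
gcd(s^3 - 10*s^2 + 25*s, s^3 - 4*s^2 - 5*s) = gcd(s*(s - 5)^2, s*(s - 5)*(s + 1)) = s^2 - 5*s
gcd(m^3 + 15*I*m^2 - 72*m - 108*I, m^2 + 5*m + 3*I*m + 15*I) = m + 3*I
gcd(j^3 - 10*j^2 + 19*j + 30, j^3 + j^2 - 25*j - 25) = j^2 - 4*j - 5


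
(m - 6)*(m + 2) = m^2 - 4*m - 12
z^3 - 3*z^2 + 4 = (z - 2)^2*(z + 1)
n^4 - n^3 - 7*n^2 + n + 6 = (n - 3)*(n - 1)*(n + 1)*(n + 2)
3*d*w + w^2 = w*(3*d + w)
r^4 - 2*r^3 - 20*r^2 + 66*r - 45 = (r - 3)^2*(r - 1)*(r + 5)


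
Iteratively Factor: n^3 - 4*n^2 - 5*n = (n)*(n^2 - 4*n - 5) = n*(n + 1)*(n - 5)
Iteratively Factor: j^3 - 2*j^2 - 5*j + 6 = (j + 2)*(j^2 - 4*j + 3) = (j - 3)*(j + 2)*(j - 1)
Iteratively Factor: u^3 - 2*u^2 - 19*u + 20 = (u - 1)*(u^2 - u - 20) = (u - 1)*(u + 4)*(u - 5)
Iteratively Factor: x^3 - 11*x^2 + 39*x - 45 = (x - 3)*(x^2 - 8*x + 15) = (x - 3)^2*(x - 5)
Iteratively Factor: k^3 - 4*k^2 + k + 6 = (k + 1)*(k^2 - 5*k + 6) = (k - 2)*(k + 1)*(k - 3)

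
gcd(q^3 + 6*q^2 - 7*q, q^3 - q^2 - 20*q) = q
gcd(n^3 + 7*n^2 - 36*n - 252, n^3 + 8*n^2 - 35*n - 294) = n^2 + n - 42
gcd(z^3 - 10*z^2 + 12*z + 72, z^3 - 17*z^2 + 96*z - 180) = z^2 - 12*z + 36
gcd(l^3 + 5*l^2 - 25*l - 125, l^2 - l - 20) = l - 5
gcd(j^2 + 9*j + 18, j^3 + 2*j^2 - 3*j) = j + 3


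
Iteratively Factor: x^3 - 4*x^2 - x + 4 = (x + 1)*(x^2 - 5*x + 4) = (x - 1)*(x + 1)*(x - 4)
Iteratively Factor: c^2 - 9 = (c + 3)*(c - 3)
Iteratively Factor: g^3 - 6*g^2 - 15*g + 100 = (g - 5)*(g^2 - g - 20) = (g - 5)^2*(g + 4)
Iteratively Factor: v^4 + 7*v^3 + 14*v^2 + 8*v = (v + 2)*(v^3 + 5*v^2 + 4*v) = (v + 1)*(v + 2)*(v^2 + 4*v) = v*(v + 1)*(v + 2)*(v + 4)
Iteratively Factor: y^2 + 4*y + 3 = (y + 3)*(y + 1)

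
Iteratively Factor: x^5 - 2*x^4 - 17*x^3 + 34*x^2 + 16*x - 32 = (x - 1)*(x^4 - x^3 - 18*x^2 + 16*x + 32) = (x - 1)*(x + 1)*(x^3 - 2*x^2 - 16*x + 32) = (x - 4)*(x - 1)*(x + 1)*(x^2 + 2*x - 8) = (x - 4)*(x - 1)*(x + 1)*(x + 4)*(x - 2)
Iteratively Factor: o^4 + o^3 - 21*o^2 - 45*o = (o + 3)*(o^3 - 2*o^2 - 15*o) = o*(o + 3)*(o^2 - 2*o - 15) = o*(o - 5)*(o + 3)*(o + 3)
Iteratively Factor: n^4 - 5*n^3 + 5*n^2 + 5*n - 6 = (n - 1)*(n^3 - 4*n^2 + n + 6) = (n - 3)*(n - 1)*(n^2 - n - 2) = (n - 3)*(n - 1)*(n + 1)*(n - 2)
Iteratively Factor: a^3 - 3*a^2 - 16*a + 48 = (a + 4)*(a^2 - 7*a + 12) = (a - 3)*(a + 4)*(a - 4)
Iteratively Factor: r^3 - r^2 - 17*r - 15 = (r + 3)*(r^2 - 4*r - 5) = (r - 5)*(r + 3)*(r + 1)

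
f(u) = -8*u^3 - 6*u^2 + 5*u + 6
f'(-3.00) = -175.00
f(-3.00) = 153.00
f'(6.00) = -931.00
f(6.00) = -1908.00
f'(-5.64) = -690.75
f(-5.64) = 1222.19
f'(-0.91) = -3.95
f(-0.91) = 2.51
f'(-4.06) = -341.89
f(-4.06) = 422.19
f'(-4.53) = -433.14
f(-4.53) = 603.90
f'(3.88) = -402.87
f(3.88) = -532.21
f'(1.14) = -39.87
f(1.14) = -7.95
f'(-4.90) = -512.44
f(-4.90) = 778.63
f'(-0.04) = 5.44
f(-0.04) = 5.79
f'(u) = -24*u^2 - 12*u + 5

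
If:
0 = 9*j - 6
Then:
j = 2/3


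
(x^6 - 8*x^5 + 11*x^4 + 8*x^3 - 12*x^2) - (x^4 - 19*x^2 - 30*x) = x^6 - 8*x^5 + 10*x^4 + 8*x^3 + 7*x^2 + 30*x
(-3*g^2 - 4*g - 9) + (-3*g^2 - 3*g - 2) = -6*g^2 - 7*g - 11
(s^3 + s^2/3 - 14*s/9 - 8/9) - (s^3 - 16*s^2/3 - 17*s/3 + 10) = 17*s^2/3 + 37*s/9 - 98/9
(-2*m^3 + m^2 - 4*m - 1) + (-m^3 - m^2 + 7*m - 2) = -3*m^3 + 3*m - 3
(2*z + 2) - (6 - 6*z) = 8*z - 4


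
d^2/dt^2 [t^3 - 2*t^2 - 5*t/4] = 6*t - 4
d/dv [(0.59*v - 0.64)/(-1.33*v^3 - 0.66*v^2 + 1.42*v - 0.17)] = (1.5694*v^3 - 2.1642*v^2 - 0.8448*v + 0.8085)/(1.7689*v^6 + 1.7556*v^5 - 3.3416*v^4 - 1.4222*v^3 + 2.2408*v^2 - 0.4828*v + 0.0289)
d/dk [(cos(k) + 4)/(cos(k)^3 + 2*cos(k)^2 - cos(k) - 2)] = (35*cos(k)/2 + 7*cos(2*k) + cos(3*k)/2 + 5)/((cos(k) + 2)^2*sin(k)^3)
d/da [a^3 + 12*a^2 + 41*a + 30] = 3*a^2 + 24*a + 41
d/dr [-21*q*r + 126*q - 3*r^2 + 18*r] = -21*q - 6*r + 18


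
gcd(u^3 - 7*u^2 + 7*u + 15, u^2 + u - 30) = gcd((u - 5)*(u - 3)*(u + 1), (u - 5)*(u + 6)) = u - 5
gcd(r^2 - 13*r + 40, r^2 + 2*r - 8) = 1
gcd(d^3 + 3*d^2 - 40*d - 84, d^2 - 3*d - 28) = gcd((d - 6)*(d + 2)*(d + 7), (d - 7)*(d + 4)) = 1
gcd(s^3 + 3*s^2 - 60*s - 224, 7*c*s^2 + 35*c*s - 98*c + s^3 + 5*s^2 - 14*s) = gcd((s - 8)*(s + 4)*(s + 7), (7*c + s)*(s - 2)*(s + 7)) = s + 7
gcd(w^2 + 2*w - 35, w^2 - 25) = w - 5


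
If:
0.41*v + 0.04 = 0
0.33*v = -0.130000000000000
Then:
No Solution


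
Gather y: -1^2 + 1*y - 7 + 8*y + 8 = 9*y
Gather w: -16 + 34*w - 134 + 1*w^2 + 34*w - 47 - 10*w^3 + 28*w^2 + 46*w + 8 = -10*w^3 + 29*w^2 + 114*w - 189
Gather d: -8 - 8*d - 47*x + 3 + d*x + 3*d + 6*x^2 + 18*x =d*(x - 5) + 6*x^2 - 29*x - 5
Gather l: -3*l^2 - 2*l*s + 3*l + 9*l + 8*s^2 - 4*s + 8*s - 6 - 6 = -3*l^2 + l*(12 - 2*s) + 8*s^2 + 4*s - 12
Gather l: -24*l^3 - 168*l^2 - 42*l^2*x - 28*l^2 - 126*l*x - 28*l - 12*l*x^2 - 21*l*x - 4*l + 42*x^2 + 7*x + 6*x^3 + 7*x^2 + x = -24*l^3 + l^2*(-42*x - 196) + l*(-12*x^2 - 147*x - 32) + 6*x^3 + 49*x^2 + 8*x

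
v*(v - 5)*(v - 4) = v^3 - 9*v^2 + 20*v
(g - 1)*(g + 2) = g^2 + g - 2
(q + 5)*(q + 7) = q^2 + 12*q + 35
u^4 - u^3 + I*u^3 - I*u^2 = u^2*(u - 1)*(u + I)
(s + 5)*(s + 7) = s^2 + 12*s + 35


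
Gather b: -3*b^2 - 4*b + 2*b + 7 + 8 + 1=-3*b^2 - 2*b + 16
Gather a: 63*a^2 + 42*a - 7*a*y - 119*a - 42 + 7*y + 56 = 63*a^2 + a*(-7*y - 77) + 7*y + 14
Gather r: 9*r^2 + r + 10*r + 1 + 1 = 9*r^2 + 11*r + 2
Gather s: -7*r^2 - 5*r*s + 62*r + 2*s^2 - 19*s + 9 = -7*r^2 + 62*r + 2*s^2 + s*(-5*r - 19) + 9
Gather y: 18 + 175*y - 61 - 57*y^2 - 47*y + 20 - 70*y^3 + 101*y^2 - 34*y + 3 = -70*y^3 + 44*y^2 + 94*y - 20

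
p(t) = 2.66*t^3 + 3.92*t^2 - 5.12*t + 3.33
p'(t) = 7.98*t^2 + 7.84*t - 5.12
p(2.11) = 34.97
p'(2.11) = 46.95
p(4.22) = 251.44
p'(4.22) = 170.08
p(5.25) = 469.41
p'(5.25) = 255.99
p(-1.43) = 10.89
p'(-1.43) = -0.01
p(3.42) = 138.07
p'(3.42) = 115.03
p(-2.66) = -5.38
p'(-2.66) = 30.49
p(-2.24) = 4.57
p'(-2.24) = 17.36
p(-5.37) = -268.05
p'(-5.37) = 182.90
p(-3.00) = -17.85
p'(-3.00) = 43.18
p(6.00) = 688.29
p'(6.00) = 329.20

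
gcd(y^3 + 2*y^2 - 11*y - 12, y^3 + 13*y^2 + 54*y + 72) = y + 4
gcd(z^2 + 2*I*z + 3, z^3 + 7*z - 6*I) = z^2 + 2*I*z + 3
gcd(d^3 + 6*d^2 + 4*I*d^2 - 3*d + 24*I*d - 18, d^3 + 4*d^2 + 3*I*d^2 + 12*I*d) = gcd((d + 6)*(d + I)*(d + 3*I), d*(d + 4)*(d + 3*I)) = d + 3*I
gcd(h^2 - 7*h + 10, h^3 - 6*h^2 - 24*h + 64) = h - 2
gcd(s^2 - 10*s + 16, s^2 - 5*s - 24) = s - 8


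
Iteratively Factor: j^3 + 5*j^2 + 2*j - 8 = (j - 1)*(j^2 + 6*j + 8) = (j - 1)*(j + 4)*(j + 2)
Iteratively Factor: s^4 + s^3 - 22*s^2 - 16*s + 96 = (s + 3)*(s^3 - 2*s^2 - 16*s + 32) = (s - 2)*(s + 3)*(s^2 - 16) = (s - 2)*(s + 3)*(s + 4)*(s - 4)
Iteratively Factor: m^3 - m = (m + 1)*(m^2 - m) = m*(m + 1)*(m - 1)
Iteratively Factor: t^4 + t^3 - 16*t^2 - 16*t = (t + 4)*(t^3 - 3*t^2 - 4*t) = (t - 4)*(t + 4)*(t^2 + t) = (t - 4)*(t + 1)*(t + 4)*(t)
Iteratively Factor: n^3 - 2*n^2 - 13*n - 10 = (n + 1)*(n^2 - 3*n - 10) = (n - 5)*(n + 1)*(n + 2)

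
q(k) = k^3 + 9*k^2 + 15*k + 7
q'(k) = 3*k^2 + 18*k + 15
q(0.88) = 27.85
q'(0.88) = 33.16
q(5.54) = 536.36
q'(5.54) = 206.79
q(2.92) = 152.43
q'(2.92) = 93.14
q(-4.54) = 30.83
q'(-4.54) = -4.89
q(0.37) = 13.83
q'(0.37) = 22.07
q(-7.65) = -28.74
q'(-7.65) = 52.87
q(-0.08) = 5.86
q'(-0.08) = 13.58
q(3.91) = 263.02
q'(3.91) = 131.24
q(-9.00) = -128.00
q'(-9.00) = 96.00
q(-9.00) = -128.00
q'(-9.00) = 96.00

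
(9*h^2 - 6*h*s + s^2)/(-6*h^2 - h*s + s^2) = (-3*h + s)/(2*h + s)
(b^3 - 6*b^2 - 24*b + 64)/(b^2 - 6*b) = (b^3 - 6*b^2 - 24*b + 64)/(b*(b - 6))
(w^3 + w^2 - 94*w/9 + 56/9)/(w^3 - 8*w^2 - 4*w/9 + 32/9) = (3*w^2 + 5*w - 28)/(3*w^2 - 22*w - 16)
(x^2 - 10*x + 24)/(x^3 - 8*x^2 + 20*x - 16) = (x - 6)/(x^2 - 4*x + 4)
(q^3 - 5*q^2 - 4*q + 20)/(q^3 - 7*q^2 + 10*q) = (q + 2)/q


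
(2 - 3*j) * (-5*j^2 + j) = 15*j^3 - 13*j^2 + 2*j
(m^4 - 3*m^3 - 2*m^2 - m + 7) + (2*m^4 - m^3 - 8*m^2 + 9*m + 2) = 3*m^4 - 4*m^3 - 10*m^2 + 8*m + 9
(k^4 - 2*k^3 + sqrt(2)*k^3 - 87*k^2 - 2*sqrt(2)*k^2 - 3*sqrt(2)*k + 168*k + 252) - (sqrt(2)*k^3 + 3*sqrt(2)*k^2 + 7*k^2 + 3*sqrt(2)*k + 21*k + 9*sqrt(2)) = k^4 - 2*k^3 - 94*k^2 - 5*sqrt(2)*k^2 - 6*sqrt(2)*k + 147*k - 9*sqrt(2) + 252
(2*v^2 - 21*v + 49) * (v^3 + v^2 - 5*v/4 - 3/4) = 2*v^5 - 19*v^4 + 51*v^3/2 + 295*v^2/4 - 91*v/2 - 147/4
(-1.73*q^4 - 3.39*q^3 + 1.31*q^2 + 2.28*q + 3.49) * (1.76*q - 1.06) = -3.0448*q^5 - 4.1326*q^4 + 5.899*q^3 + 2.6242*q^2 + 3.7256*q - 3.6994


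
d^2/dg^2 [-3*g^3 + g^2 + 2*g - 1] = 2 - 18*g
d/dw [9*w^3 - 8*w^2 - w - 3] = 27*w^2 - 16*w - 1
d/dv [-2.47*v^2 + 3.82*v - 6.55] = 3.82 - 4.94*v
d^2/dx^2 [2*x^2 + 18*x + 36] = 4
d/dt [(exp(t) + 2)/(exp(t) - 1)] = -3/(4*sinh(t/2)^2)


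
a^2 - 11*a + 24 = (a - 8)*(a - 3)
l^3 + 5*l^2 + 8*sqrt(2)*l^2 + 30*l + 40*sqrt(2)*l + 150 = (l + 5)*(l + 3*sqrt(2))*(l + 5*sqrt(2))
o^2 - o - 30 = (o - 6)*(o + 5)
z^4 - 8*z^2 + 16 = (z - 2)^2*(z + 2)^2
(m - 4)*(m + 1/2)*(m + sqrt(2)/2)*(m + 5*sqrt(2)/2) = m^4 - 7*m^3/2 + 3*sqrt(2)*m^3 - 21*sqrt(2)*m^2/2 + m^2/2 - 35*m/4 - 6*sqrt(2)*m - 5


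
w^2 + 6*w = w*(w + 6)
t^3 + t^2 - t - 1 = (t - 1)*(t + 1)^2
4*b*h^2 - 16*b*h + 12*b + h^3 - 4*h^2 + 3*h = (4*b + h)*(h - 3)*(h - 1)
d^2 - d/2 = d*(d - 1/2)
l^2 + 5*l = l*(l + 5)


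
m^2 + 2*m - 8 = (m - 2)*(m + 4)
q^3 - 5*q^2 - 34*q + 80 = (q - 8)*(q - 2)*(q + 5)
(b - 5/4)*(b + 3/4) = b^2 - b/2 - 15/16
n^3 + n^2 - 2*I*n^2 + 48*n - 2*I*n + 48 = (n + 1)*(n - 8*I)*(n + 6*I)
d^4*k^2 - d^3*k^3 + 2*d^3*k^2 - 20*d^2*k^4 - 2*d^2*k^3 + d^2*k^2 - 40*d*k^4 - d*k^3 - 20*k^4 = (d - 5*k)*(d + 4*k)*(d*k + k)^2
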